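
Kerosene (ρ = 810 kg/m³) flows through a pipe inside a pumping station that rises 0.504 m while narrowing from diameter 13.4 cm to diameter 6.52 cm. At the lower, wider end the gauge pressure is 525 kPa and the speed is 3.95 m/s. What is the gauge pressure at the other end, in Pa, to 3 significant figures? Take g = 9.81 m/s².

Continuity gives A₁v₁ = A₂v₂, so v₂ = (141 cm²)/(33.4 cm²) × 3.95 m/s = 16.7 m/s.
Bernoulli: P₁ + ½ρv₁² + ρg h₁ = P₂ + ½ρv₂² + ρg h₂, so P₂ = P₁ + ½ρ(v₁² − v₂²) − ρg(h₂ − h₁).
P₂ = 525000 + ½·810·(3.95² − 16.7²) − 810·9.81·(+0.504) = 525000 + (-106000) − (4000) = 415000 Pa.

P₂ = 415000 Pa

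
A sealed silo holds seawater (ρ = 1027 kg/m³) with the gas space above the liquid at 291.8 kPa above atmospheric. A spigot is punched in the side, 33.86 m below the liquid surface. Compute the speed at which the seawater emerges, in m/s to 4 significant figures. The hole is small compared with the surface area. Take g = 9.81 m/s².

v ≈ 35.11 m/s

Take point 1 at the surface (v₁ ≈ 0) and point 2 at the hole (at atmospheric pressure). Bernoulli: P₁ + ρg h = P_atm + ½ρv₂².
With P₁ − P_atm = 291800 Pa, v₂ = √(2gh + 2ΔP/ρ) = √(2·9.81·33.86 + 2·291800/1027) = 35.11 m/s.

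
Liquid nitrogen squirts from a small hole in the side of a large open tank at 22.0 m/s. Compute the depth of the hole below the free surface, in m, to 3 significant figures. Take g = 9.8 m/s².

Torricelli: v = √(2gh), so h = v²/(2g).
h = 22.0²/(2·9.8) = 484/19.60 = 24.7 m.

h ≈ 24.7 m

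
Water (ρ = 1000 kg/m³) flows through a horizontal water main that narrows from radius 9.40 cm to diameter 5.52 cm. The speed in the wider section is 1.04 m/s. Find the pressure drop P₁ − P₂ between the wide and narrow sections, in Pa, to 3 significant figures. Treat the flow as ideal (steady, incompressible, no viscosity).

ΔP = 72200 Pa

Mass conservation (A₁v₁ = A₂v₂) gives v₂ = 1.04 × 278/23.9 = 12.1 m/s.
With no height change, Bernoulli's equation is P₁ + ½ρv₁² = P₂ + ½ρv₂².
P₁ − P₂ = ½·1000·(12.1² − 1.04²) = ½·1000·144 = 72200 Pa.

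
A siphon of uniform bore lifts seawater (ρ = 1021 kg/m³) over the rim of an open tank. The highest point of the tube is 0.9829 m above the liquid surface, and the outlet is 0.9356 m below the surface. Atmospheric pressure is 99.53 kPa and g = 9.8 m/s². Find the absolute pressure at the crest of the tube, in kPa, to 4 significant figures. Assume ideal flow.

80.33 kPa

Bernoulli surface→outlet gives ½v² = g·h_out, so v = √(2·9.8·0.9356) = 4.282 m/s.
The bore is uniform, so the speed at the crest is the same v. Bernoulli surface→crest: P_atm = P_top + ½ρv² + ρg·h_top.
P_top = 99530 − ½·1021·4.282² − 1021·9.8·0.9829 = 80330 Pa.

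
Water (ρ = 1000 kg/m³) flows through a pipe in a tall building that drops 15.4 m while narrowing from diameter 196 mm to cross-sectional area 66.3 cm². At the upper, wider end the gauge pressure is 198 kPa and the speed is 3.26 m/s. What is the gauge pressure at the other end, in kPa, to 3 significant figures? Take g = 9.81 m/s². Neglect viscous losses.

Continuity gives A₁v₁ = A₂v₂, so v₂ = (302 cm²)/(66.3 cm²) × 3.26 m/s = 14.8 m/s.
Applying Bernoulli between the two ends and solving for P₂: P₂ = P₁ + ½ρ(v₁² − v₂²) − ρgΔh.
P₂ = 198000 + ½·1000·(3.26² − 14.8²) − 1000·9.81·(−15.4) = 198000 + (-105000) − (-151000) = 244000 Pa.

P₂ ≈ 244 kPa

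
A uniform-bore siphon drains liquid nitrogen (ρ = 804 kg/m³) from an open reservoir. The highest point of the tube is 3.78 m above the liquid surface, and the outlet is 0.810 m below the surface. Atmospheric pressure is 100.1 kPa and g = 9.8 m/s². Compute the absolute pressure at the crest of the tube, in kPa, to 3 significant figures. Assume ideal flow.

P_top ≈ 63.9 kPa

Bernoulli surface→outlet gives ½v² = g·h_out, so v = √(2·9.8·0.810) = 3.98 m/s.
With constant cross-section the crest speed equals v; applying Bernoulli from the surface up to the crest, P_top = P_atm − ½ρv² − ρg·h_top.
P_top = 100100 − ½·804·3.98² − 804·9.8·3.78 = 63900 Pa.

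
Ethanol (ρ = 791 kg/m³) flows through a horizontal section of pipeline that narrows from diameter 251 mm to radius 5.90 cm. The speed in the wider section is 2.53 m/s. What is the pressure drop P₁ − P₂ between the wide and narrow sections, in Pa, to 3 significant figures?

ΔP ≈ 49300 Pa

The volume flow rate is constant, so v₂ = (A₁/A₂)v₁ = (495/109)·2.53 = 11.4 m/s.
Along the horizontal streamline, P + ½ρv² is constant.
P₁ − P₂ = ½·791·(11.4² − 2.53²) = ½·791·125 = 49300 Pa.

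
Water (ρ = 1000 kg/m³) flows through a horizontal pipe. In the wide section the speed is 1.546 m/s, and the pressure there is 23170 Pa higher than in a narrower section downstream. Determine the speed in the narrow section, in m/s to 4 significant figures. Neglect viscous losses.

Along the level pipe P + ½ρv² is conserved, hence v₂² = v₁² + 2(P₁ − P₂)/ρ.
v₂ = √(1.546² + 2·23170/1000) = √(2.390 + 46.34) = 6.981 m/s.

v₂ ≈ 6.981 m/s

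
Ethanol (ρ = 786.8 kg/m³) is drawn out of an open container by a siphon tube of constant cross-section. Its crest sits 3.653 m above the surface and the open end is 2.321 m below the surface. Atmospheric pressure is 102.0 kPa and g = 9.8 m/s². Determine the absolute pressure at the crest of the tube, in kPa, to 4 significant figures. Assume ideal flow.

The outlet speed comes from Torricelli: v = √(2g·2.321) = 6.745 m/s.
Continuity keeps v the same throughout the tube; from surface to crest, P_atm + 0 = P_top + ½ρv² + ρg·h_top.
P_top = 102000 − ½·786.8·6.745² − 786.8·9.8·3.653 = 55940 Pa.

55.94 kPa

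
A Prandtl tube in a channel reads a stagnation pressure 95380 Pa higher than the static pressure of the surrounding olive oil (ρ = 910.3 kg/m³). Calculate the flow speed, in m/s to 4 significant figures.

Bernoulli between the free stream and the stagnation point: ½ρv² = P_stag − P_static.
v = √(2ΔP/ρ) = √(2·95380/910.3) = 14.48 m/s.

v = 14.48 m/s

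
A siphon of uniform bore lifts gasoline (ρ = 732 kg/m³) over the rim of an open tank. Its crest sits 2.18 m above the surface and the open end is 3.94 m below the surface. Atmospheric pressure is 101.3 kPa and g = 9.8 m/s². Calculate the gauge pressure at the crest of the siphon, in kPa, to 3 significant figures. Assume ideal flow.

The outlet speed comes from Torricelli: v = √(2g·3.94) = 8.79 m/s.
With constant cross-section the crest speed equals v; applying Bernoulli from the surface up to the crest, P_top = P_atm − ½ρv² − ρg·h_top.
P_top = 101300 − ½·732·8.79² − 732·9.8·2.18 = 57400 Pa. So P_gauge = P_top − P_atm = -43900 Pa.

P_gauge ≈ -43.9 kPa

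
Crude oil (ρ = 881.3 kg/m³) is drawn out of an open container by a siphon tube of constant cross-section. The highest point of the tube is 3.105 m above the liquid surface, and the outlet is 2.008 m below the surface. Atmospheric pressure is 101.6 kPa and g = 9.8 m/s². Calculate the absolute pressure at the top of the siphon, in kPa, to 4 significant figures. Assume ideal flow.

Bernoulli surface→outlet gives ½v² = g·h_out, so v = √(2·9.8·2.008) = 6.273 m/s.
The bore is uniform, so the speed at the crest is the same v. Bernoulli surface→crest: P_atm = P_top + ½ρv² + ρg·h_top.
P_top = 101600 − ½·881.3·6.273² − 881.3·9.8·3.105 = 57440 Pa.

P_top ≈ 57.44 kPa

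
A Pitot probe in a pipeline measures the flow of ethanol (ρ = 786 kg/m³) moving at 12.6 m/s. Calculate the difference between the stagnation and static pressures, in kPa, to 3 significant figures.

Bernoulli between the free stream and the stagnation point: ½ρv² = P_stag − P_static.
ΔP = ½·786·12.6² = 62400 Pa.

ΔP = 62.4 kPa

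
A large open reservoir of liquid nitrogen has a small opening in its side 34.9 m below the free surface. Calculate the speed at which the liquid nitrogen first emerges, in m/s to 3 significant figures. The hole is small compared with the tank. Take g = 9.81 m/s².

v = 26.2 m/s

With the surface at rest and both surface and jet at atmospheric pressure, Bernoulli gives ρg h = ½ρv², so v = √(2gh) = √(2·9.81·34.9) = 26.2 m/s.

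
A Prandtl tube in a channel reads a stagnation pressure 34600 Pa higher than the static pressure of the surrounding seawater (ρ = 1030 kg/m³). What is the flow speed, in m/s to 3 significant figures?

8.20 m/s

Bernoulli between the free stream and the stagnation point: ½ρv² = P_stag − P_static.
v = √(2ΔP/ρ) = √(2·34600/1030) = 8.20 m/s.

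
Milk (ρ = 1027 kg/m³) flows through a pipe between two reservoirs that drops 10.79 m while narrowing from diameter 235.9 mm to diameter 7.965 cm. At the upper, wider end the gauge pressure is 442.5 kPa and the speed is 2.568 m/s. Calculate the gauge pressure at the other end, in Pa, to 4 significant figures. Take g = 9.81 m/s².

Continuity gives A₁v₁ = A₂v₂, so v₂ = (437.1 cm²)/(49.83 cm²) × 2.568 m/s = 22.53 m/s.
Energy conservation along the streamline gives P₂ = P₁ − ½ρ(v₂² − v₁²) − ρg(h₂ − h₁).
P₂ = 442500 + ½·1027·(2.568² − 22.53²) − 1027·9.81·(−10.79) = 442500 + (-257200) − (-108700) = 294000 Pa.

P₂ ≈ 294000 Pa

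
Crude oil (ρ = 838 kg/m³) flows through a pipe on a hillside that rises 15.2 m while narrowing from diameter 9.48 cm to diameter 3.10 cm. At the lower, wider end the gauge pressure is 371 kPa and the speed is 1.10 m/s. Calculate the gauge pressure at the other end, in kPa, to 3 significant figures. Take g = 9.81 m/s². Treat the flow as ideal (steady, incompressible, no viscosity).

P₂ ≈ 202 kPa

Continuity gives A₁v₁ = A₂v₂, so v₂ = (70.6 cm²)/(7.55 cm²) × 1.10 m/s = 10.3 m/s.
Energy conservation along the streamline gives P₂ = P₁ − ½ρ(v₂² − v₁²) − ρg(h₂ − h₁).
P₂ = 371000 + ½·838·(1.10² − 10.3²) − 838·9.81·(+15.2) = 371000 + (-43800) − (125000) = 202000 Pa.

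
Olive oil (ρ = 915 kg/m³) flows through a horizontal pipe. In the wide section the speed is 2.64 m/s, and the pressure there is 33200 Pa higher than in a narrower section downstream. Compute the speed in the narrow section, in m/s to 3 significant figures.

Along the level pipe P + ½ρv² is conserved, hence v₂² = v₁² + 2(P₁ − P₂)/ρ.
v₂ = √(2.64² + 2·33200/915) = √(6.97 + 72.6) = 8.92 m/s.

v₂ ≈ 8.92 m/s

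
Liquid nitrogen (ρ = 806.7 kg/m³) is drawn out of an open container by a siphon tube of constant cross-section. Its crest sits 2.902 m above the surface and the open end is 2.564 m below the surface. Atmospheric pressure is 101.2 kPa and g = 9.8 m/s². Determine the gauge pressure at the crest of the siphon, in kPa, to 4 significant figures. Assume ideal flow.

P_gauge = -43.21 kPa

The outlet speed comes from Torricelli: v = √(2g·2.564) = 7.089 m/s.
Continuity keeps v the same throughout the tube; from surface to crest, P_atm + 0 = P_top + ½ρv² + ρg·h_top.
P_top = 101200 − ½·806.7·7.089² − 806.7·9.8·2.902 = 57990 Pa. So P_gauge = P_top − P_atm = -43210 Pa.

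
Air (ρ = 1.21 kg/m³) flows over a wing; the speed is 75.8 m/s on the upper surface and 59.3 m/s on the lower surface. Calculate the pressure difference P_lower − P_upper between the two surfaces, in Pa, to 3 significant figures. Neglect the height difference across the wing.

The pressure is lower where the speed is higher: ΔP = ½ρ(v_up² − v_low²).
ΔP = ½·1.21·(75.8² − 59.3²) = 1350 Pa.

ΔP ≈ 1350 Pa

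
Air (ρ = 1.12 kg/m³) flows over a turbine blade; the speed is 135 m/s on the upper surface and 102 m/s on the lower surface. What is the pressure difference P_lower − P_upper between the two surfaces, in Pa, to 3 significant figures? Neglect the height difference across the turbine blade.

ΔP ≈ 4380 Pa

Bernoulli (same height): P_lower − P_upper = ½ρ(v_upper² − v_lower²).
ΔP = ½·1.12·(135² − 102²) = 4380 Pa.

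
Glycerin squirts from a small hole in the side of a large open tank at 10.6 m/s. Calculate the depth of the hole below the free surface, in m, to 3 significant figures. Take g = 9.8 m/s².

h ≈ 5.73 m

Torricelli: v = √(2gh), so h = v²/(2g).
h = 10.6²/(2·9.8) = 112/19.60 = 5.73 m.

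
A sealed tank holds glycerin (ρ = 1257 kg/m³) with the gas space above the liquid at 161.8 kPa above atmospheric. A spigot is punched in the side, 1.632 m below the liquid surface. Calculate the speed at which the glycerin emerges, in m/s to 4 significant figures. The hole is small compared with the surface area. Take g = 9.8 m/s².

v = 17.01 m/s

Take point 1 at the surface (v₁ ≈ 0) and point 2 at the hole (at atmospheric pressure). Bernoulli: P₁ + ρg h = P_atm + ½ρv₂².
With P₁ − P_atm = 161800 Pa, v₂ = √(2gh + 2ΔP/ρ) = √(2·9.8·1.632 + 2·161800/1257) = 17.01 m/s.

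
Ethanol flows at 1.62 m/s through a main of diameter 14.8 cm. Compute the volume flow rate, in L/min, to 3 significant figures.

1670 L/min

Q = A·v = 0.0172 m² × 1.62 m/s = 0.0279 m³/s.
Converting: 0.0279 m³/s × 60000 = 1670 L/min.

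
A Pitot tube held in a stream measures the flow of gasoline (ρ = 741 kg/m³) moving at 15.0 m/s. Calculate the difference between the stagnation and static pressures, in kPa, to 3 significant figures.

83.4 kPa

The dynamic pressure equals the rise in static pressure at the stagnation point: ΔP = ½ρv².
ΔP = ½·741·15.0² = 83400 Pa.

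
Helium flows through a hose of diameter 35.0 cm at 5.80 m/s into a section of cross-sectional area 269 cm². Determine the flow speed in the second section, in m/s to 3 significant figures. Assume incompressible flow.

20.7 m/s

Continuity gives A₁v₁ = A₂v₂, so v₂ = (962 cm²)/(269 cm²) × 5.80 m/s = 20.7 m/s.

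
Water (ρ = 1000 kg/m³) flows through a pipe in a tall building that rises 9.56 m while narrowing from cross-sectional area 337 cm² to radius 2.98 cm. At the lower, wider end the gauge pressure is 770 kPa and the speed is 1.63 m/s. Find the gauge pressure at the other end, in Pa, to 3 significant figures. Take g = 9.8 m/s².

By continuity, v₂ = v₁·A₁/A₂ = 1.63·(337/27.9) = 19.7 m/s.
Applying Bernoulli between the two ends and solving for P₂: P₂ = P₁ + ½ρ(v₁² − v₂²) − ρgΔh.
P₂ = 770000 + ½·1000·(1.63² − 19.7²) − 1000·9.8·(+9.56) = 770000 + (-193000) − (93700) = 484000 Pa.

P₂ = 484000 Pa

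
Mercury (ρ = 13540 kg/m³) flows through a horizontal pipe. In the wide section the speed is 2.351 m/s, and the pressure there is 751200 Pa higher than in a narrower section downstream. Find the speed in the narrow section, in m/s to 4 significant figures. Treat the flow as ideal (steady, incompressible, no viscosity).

v₂ ≈ 10.79 m/s

Along the level pipe P + ½ρv² is conserved, hence v₂² = v₁² + 2(P₁ − P₂)/ρ.
v₂ = √(2.351² + 2·751200/13540) = √(5.527 + 111.0) = 10.79 m/s.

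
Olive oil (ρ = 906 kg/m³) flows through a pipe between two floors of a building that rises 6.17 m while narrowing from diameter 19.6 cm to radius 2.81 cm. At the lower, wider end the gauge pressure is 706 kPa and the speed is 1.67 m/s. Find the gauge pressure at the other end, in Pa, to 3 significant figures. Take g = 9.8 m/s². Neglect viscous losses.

By continuity, v₂ = v₁·A₁/A₂ = 1.67·(302/24.8) = 20.3 m/s.
Bernoulli: P₁ + ½ρv₁² + ρg h₁ = P₂ + ½ρv₂² + ρg h₂, so P₂ = P₁ + ½ρ(v₁² − v₂²) − ρg(h₂ − h₁).
P₂ = 706000 + ½·906·(1.67² − 20.3²) − 906·9.8·(+6.17) = 706000 + (-186000) − (54800) = 466000 Pa.

P₂ ≈ 466000 Pa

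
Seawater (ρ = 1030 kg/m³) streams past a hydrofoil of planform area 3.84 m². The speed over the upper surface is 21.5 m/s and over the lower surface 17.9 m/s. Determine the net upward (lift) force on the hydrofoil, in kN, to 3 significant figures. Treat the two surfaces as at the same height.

The faster flow above has the lower pressure; Bernoulli (same height) gives ΔP = ½ρ(v_up² − v_low²).
ΔP = ½·1030·(21.5² − 17.9²) = 73000 Pa.
Lift = ΔP · A = 73000 × 3.84 = 281000 N.

F ≈ 281 kN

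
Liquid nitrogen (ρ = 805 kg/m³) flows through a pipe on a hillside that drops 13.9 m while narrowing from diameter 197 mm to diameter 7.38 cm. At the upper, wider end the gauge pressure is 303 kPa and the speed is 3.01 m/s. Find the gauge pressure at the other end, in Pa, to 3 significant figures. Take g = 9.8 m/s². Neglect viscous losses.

231000 Pa

By continuity, v₂ = v₁·A₁/A₂ = 3.01·(305/42.8) = 21.4 m/s.
Bernoulli: P₁ + ½ρv₁² + ρg h₁ = P₂ + ½ρv₂² + ρg h₂, so P₂ = P₁ + ½ρ(v₁² − v₂²) − ρg(h₂ − h₁).
P₂ = 303000 + ½·805·(3.01² − 21.4²) − 805·9.8·(−13.9) = 303000 + (-182000) − (-110000) = 231000 Pa.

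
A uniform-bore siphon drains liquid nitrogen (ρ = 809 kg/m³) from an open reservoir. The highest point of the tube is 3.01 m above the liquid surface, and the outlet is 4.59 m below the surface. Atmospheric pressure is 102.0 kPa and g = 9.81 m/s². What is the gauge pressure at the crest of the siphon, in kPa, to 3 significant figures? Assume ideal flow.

Bernoulli surface→outlet gives ½v² = g·h_out, so v = √(2·9.81·4.59) = 9.49 m/s.
The bore is uniform, so the speed at the crest is the same v. Bernoulli surface→crest: P_atm = P_top + ½ρv² + ρg·h_top.
P_top = 102000 − ½·809·9.49² − 809·9.81·3.01 = 41700 Pa. So P_gauge = P_top − P_atm = -60300 Pa.

P_gauge = -60.3 kPa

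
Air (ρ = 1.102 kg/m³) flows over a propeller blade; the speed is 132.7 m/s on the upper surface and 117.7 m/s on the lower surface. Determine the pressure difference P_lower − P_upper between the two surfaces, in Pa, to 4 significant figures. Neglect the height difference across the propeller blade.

ΔP = 2070 Pa

Bernoulli (same height): P_lower − P_upper = ½ρ(v_upper² − v_lower²).
ΔP = ½·1.102·(132.7² − 117.7²) = 2070 Pa.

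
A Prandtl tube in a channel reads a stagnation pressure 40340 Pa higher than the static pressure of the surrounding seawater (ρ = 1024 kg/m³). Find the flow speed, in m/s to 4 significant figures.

v ≈ 8.876 m/s

Bernoulli between the free stream and the stagnation point: ½ρv² = P_stag − P_static.
v = √(2ΔP/ρ) = √(2·40340/1024) = 8.876 m/s.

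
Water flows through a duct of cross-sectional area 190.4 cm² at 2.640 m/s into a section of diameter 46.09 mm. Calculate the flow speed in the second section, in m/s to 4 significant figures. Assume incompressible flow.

v₂ = 30.13 m/s

The volume flow rate is constant, so v₂ = (A₁/A₂)v₁ = (190.4/16.68)·2.640 = 30.13 m/s.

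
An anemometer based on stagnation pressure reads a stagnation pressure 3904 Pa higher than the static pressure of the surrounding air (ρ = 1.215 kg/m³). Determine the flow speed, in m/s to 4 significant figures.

The dynamic pressure equals the rise in static pressure at the stagnation point: ΔP = ½ρv².
v = √(2ΔP/ρ) = √(2·3904/1.215) = 80.16 m/s.

80.16 m/s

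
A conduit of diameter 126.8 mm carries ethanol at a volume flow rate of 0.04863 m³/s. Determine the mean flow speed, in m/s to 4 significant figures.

Q = 0.04863 m³/s = 0.04863 m³/s.
v = Q/A = 0.04863 / 0.01263 = 3.851 m/s.

v = 3.851 m/s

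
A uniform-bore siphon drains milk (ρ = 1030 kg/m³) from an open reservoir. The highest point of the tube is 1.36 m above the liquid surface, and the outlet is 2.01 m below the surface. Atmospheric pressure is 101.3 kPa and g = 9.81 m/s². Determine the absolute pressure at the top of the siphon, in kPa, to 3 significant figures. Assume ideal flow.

Bernoulli surface→outlet gives ½v² = g·h_out, so v = √(2·9.81·2.01) = 6.28 m/s.
The bore is uniform, so the speed at the crest is the same v. Bernoulli surface→crest: P_atm = P_top + ½ρv² + ρg·h_top.
P_top = 101300 − ½·1030·6.28² − 1030·9.81·1.36 = 67200 Pa.

P_top ≈ 67.2 kPa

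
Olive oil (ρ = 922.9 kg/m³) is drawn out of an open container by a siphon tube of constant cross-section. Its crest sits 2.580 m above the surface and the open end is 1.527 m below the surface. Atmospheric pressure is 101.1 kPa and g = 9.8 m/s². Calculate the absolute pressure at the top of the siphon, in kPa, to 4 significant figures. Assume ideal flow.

P_top = 63.95 kPa

Bernoulli surface→outlet gives ½v² = g·h_out, so v = √(2·9.8·1.527) = 5.471 m/s.
With constant cross-section the crest speed equals v; applying Bernoulli from the surface up to the crest, P_top = P_atm − ½ρv² − ρg·h_top.
P_top = 101100 − ½·922.9·5.471² − 922.9·9.8·2.580 = 63950 Pa.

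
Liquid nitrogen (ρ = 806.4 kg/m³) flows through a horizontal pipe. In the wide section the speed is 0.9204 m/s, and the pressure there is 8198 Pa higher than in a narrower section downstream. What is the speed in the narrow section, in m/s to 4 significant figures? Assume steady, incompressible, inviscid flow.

With h₁ = h₂, rearranging Bernoulli gives v₂ = √(v₁² + 2ΔP/ρ).
v₂ = √(0.9204² + 2·8198/806.4) = √(0.8471 + 20.33) = 4.602 m/s.

v₂ = 4.602 m/s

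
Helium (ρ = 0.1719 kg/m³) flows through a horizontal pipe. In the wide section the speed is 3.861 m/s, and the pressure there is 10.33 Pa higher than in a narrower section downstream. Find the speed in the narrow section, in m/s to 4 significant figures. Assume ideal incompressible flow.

Horizontal Bernoulli: P₁ + ½ρv₁² = P₂ + ½ρv₂², so v₂² = v₁² + 2(P₁ − P₂)/ρ.
v₂ = √(3.861² + 2·10.33/0.1719) = √(14.91 + 120.2) = 11.62 m/s.

v₂ ≈ 11.62 m/s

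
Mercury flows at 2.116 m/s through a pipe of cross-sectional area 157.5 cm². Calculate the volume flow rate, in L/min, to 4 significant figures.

2000 L/min

Q = A·v = 0.01575 m² × 2.116 m/s = 0.03333 m³/s.
Converting: 0.03333 m³/s × 60000 = 2000 L/min.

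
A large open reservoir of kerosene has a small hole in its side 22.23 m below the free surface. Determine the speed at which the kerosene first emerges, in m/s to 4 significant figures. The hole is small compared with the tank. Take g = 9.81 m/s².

20.88 m/s

Bernoulli from surface to hole (P equal, v_surface ≈ 0): v = √(2gh) = √(2×9.81×22.23) = 20.88 m/s.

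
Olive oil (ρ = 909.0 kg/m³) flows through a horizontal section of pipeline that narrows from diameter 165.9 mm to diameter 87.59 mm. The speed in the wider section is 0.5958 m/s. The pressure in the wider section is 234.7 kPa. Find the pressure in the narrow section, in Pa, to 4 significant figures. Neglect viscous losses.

P₂ = 232800 Pa

By continuity, v₂ = v₁·A₁/A₂ = 0.5958·(216.2/60.26) = 2.137 m/s.
The pipe is horizontal, so Bernoulli reduces to P₁ + ½ρv₁² = P₂ + ½ρv₂².
P₂ = P₁ − ½ρ(v₂² − v₁²) = 234700 − ½·909.0·(2.137² − 0.5958²) = 234700 − 1915 = 232800 Pa.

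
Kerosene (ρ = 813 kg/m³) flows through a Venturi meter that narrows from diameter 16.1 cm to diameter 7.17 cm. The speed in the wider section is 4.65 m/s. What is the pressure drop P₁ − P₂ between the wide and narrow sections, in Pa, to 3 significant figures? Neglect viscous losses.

Continuity gives A₁v₁ = A₂v₂, so v₂ = (204 cm²)/(40.4 cm²) × 4.65 m/s = 23.4 m/s.
Bernoulli (h₁ = h₂): P₁ − P₂ = ½ρ(v₂² − v₁²).
P₁ − P₂ = ½·813·(23.4² − 4.65²) = ½·813·528 = 215000 Pa.

ΔP ≈ 215000 Pa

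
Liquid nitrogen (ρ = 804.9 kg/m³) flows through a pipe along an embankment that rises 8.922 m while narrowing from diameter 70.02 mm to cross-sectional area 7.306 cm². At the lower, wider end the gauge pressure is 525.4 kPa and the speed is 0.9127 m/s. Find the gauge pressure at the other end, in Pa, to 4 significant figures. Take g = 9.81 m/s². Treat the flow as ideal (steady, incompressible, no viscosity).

P₂ ≈ 446000 Pa

The volume flow rate is constant, so v₂ = (A₁/A₂)v₁ = (38.51/7.306)·0.9127 = 4.810 m/s.
Bernoulli: P₁ + ½ρv₁² + ρg h₁ = P₂ + ½ρv₂² + ρg h₂, so P₂ = P₁ + ½ρ(v₁² − v₂²) − ρg(h₂ − h₁).
P₂ = 525400 + ½·804.9·(0.9127² − 4.810²) − 804.9·9.81·(+8.922) = 525400 + (-8977) − (70450) = 446000 Pa.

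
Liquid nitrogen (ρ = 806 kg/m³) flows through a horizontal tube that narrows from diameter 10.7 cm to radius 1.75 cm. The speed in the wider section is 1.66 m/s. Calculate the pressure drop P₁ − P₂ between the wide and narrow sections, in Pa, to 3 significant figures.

ΔP ≈ 95900 Pa

Continuity gives A₁v₁ = A₂v₂, so v₂ = (89.9 cm²)/(9.62 cm²) × 1.66 m/s = 15.5 m/s.
With no height change, Bernoulli's equation is P₁ + ½ρv₁² = P₂ + ½ρv₂².
P₁ − P₂ = ½·806·(15.5² − 1.66²) = ½·806·238 = 95900 Pa.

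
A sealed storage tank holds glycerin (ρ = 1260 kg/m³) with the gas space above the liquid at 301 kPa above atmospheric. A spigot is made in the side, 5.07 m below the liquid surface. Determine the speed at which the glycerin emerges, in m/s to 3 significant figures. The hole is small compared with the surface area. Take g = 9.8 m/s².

24.0 m/s

Take point 1 at the surface (v₁ ≈ 0) and point 2 at the hole (at atmospheric pressure). Bernoulli: P₁ + ρg h = P_atm + ½ρv₂².
With P₁ − P_atm = 301000 Pa, v₂ = √(2gh + 2ΔP/ρ) = √(2·9.8·5.07 + 2·301000/1260) = 24.0 m/s.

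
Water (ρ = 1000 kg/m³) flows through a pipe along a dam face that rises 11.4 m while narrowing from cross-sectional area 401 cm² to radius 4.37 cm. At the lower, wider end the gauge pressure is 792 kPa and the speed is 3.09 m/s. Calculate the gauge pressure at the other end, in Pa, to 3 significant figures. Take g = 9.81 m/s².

Continuity gives A₁v₁ = A₂v₂, so v₂ = (401 cm²)/(60.0 cm²) × 3.09 m/s = 20.7 m/s.
Energy conservation along the streamline gives P₂ = P₁ − ½ρ(v₂² − v₁²) − ρg(h₂ − h₁).
P₂ = 792000 + ½·1000·(3.09² − 20.7²) − 1000·9.81·(+11.4) = 792000 + (-209000) − (112000) = 472000 Pa.

P₂ ≈ 472000 Pa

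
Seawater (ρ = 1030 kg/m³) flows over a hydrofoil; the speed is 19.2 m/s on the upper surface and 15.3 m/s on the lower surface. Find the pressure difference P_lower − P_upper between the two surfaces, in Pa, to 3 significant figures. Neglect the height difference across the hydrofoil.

ΔP ≈ 69300 Pa

Bernoulli (same height): P_lower − P_upper = ½ρ(v_upper² − v_lower²).
ΔP = ½·1030·(19.2² − 15.3²) = 69300 Pa.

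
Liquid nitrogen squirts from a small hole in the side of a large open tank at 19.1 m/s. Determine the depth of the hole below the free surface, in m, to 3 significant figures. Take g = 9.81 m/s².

Torricelli: v = √(2gh), so h = v²/(2g).
h = 19.1²/(2·9.81) = 365/19.62 = 18.6 m.

h = 18.6 m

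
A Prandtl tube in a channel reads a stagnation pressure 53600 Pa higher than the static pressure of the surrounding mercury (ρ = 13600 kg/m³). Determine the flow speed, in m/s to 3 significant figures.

v = 2.81 m/s

Bernoulli between the free stream and the stagnation point: ½ρv² = P_stag − P_static.
v = √(2ΔP/ρ) = √(2·53600/13600) = 2.81 m/s.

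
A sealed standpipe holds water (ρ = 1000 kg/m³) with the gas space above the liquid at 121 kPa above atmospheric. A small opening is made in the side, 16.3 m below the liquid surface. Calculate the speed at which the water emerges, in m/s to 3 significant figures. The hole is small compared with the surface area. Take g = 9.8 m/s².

v ≈ 23.7 m/s

Take point 1 at the surface (v₁ ≈ 0) and point 2 at the hole (at atmospheric pressure). Bernoulli: P₁ + ρg h = P_atm + ½ρv₂².
With P₁ − P_atm = 121000 Pa, v₂ = √(2gh + 2ΔP/ρ) = √(2·9.8·16.3 + 2·121000/1000) = 23.7 m/s.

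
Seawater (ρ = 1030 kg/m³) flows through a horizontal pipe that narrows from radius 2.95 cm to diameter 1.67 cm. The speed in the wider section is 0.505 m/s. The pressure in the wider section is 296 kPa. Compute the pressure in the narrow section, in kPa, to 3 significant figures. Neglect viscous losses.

276 kPa

Mass conservation (A₁v₁ = A₂v₂) gives v₂ = 0.505 × 27.3/2.19 = 6.30 m/s.
Bernoulli (h₁ = h₂): P₁ − P₂ = ½ρ(v₂² − v₁²).
P₂ = P₁ − ½ρ(v₂² − v₁²) = 296000 − ½·1030·(6.30² − 0.505²) = 296000 − 20300 = 276000 Pa.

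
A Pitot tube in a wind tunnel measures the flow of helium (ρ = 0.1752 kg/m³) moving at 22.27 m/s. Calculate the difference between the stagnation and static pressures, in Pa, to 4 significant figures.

At the stagnation point the flow is brought to rest, so Bernoulli gives P_stag − P_static = ½ρv².
ΔP = ½·0.1752·22.27² = 43.45 Pa.

ΔP ≈ 43.45 Pa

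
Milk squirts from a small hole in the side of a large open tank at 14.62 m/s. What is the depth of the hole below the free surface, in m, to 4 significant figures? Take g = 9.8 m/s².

Torricelli: v = √(2gh), so h = v²/(2g).
h = 14.62²/(2·9.8) = 213.7/19.60 = 10.91 m.

h ≈ 10.91 m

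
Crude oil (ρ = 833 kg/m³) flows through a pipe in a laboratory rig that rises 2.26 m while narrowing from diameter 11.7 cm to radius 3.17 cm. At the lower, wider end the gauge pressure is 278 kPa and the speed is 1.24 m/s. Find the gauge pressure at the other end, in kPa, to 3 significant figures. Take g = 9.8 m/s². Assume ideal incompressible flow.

P₂ ≈ 253 kPa

The volume flow rate is constant, so v₂ = (A₁/A₂)v₁ = (108/31.6)·1.24 = 4.22 m/s.
Energy conservation along the streamline gives P₂ = P₁ − ½ρ(v₂² − v₁²) − ρg(h₂ − h₁).
P₂ = 278000 + ½·833·(1.24² − 4.22²) − 833·9.8·(+2.26) = 278000 + (-6790) − (18400) = 253000 Pa.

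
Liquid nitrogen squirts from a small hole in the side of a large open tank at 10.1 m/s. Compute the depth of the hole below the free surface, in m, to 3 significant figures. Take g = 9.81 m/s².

h ≈ 5.20 m

Torricelli: v = √(2gh), so h = v²/(2g).
h = 10.1²/(2·9.81) = 102/19.62 = 5.20 m.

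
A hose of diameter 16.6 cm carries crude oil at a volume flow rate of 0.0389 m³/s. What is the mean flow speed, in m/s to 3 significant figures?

v ≈ 1.80 m/s

Q = 0.0389 m³/s = 0.0389 m³/s.
v = Q/A = 0.0389 / 0.0216 = 1.80 m/s.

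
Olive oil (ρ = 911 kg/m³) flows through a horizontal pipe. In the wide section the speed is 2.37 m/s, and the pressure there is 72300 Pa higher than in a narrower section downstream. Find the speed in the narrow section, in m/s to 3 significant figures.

Along the level pipe P + ½ρv² is conserved, hence v₂² = v₁² + 2(P₁ − P₂)/ρ.
v₂ = √(2.37² + 2·72300/911) = √(5.62 + 159) = 12.8 m/s.

v₂ ≈ 12.8 m/s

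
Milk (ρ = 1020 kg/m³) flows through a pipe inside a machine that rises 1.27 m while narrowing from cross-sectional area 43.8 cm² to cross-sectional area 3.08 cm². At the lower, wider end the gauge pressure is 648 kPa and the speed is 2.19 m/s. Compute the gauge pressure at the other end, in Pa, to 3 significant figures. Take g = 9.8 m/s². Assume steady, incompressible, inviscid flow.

P₂ ≈ 143000 Pa

By continuity, v₂ = v₁·A₁/A₂ = 2.19·(43.8/3.08) = 31.1 m/s.
Energy conservation along the streamline gives P₂ = P₁ − ½ρ(v₂² − v₁²) − ρg(h₂ − h₁).
P₂ = 648000 + ½·1020·(2.19² − 31.1²) − 1020·9.8·(+1.27) = 648000 + (-492000) − (12700) = 143000 Pa.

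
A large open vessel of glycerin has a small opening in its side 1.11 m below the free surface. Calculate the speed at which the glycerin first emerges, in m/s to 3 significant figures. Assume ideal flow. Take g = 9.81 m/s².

With the surface at rest and both surface and jet at atmospheric pressure, Bernoulli gives ρg h = ½ρv², so v = √(2gh) = √(2·9.81·1.11) = 4.67 m/s.

4.67 m/s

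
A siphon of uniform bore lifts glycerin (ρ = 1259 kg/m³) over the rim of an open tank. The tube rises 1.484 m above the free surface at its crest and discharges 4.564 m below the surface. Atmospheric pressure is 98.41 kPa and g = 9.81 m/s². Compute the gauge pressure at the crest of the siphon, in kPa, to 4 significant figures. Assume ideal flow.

Bernoulli surface→outlet gives ½v² = g·h_out, so v = √(2·9.81·4.564) = 9.463 m/s.
With constant cross-section the crest speed equals v; applying Bernoulli from the surface up to the crest, P_top = P_atm − ½ρv² − ρg·h_top.
P_top = 98410 − ½·1259·9.463² − 1259·9.81·1.484 = 23710 Pa. So P_gauge = P_top − P_atm = -74700 Pa.

P_gauge = -74.70 kPa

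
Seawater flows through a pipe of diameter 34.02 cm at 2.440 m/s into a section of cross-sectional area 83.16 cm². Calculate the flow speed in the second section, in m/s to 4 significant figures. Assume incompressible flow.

v₂ ≈ 26.67 m/s

The volume flow rate is constant, so v₂ = (A₁/A₂)v₁ = (909.0/83.16)·2.440 = 26.67 m/s.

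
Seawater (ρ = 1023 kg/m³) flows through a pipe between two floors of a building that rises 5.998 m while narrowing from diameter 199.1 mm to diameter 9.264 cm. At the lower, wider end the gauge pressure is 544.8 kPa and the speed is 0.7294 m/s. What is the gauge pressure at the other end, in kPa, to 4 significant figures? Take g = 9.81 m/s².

Mass conservation (A₁v₁ = A₂v₂) gives v₂ = 0.7294 × 311.3/67.40 = 3.369 m/s.
Energy conservation along the streamline gives P₂ = P₁ − ½ρ(v₂² − v₁²) − ρg(h₂ − h₁).
P₂ = 544800 + ½·1023·(0.7294² − 3.369²) − 1023·9.81·(+5.998) = 544800 + (-5534) − (60190) = 479100 Pa.

479.1 kPa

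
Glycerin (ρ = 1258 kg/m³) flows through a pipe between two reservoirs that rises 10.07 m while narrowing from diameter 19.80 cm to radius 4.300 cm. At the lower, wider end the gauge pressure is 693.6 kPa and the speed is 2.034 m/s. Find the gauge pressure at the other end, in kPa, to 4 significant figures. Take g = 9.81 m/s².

498.8 kPa

By continuity, v₂ = v₁·A₁/A₂ = 2.034·(307.9/58.09) = 10.78 m/s.
Energy conservation along the streamline gives P₂ = P₁ − ½ρ(v₂² − v₁²) − ρg(h₂ − h₁).
P₂ = 693600 + ½·1258·(2.034² − 10.78²) − 1258·9.81·(+10.07) = 693600 + (-70510) − (124300) = 498800 Pa.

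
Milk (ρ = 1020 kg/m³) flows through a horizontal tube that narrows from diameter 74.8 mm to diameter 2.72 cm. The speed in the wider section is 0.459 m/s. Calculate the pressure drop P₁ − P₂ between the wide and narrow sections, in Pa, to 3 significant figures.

ΔP ≈ 6040 Pa

Mass conservation (A₁v₁ = A₂v₂) gives v₂ = 0.459 × 43.9/5.81 = 3.47 m/s.
The pipe is horizontal, so Bernoulli reduces to P₁ + ½ρv₁² = P₂ + ½ρv₂².
P₁ − P₂ = ½·1020·(3.47² − 0.459²) = ½·1020·11.8 = 6040 Pa.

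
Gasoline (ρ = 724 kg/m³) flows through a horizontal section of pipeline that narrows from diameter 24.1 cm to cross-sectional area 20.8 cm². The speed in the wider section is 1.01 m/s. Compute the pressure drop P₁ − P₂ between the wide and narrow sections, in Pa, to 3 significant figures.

The volume flow rate is constant, so v₂ = (A₁/A₂)v₁ = (456/20.8)·1.01 = 22.2 m/s.
With no height change, Bernoulli's equation is P₁ + ½ρv₁² = P₂ + ½ρv₂².
P₁ − P₂ = ½·724·(22.2² − 1.01²) = ½·724·490 = 177000 Pa.

ΔP ≈ 177000 Pa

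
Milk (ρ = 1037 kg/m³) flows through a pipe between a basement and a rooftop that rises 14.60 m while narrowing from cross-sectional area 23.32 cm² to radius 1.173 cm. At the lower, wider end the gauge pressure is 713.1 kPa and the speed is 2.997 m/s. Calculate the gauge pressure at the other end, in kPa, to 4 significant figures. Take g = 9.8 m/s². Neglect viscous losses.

P₂ = 433.8 kPa

Continuity gives A₁v₁ = A₂v₂, so v₂ = (23.32 cm²)/(4.323 cm²) × 2.997 m/s = 16.17 m/s.
Bernoulli: P₁ + ½ρv₁² + ρg h₁ = P₂ + ½ρv₂² + ρg h₂, so P₂ = P₁ + ½ρ(v₁² − v₂²) − ρg(h₂ − h₁).
P₂ = 713100 + ½·1037·(2.997² − 16.17²) − 1037·9.8·(+14.60) = 713100 + (-130900) − (148400) = 433800 Pa.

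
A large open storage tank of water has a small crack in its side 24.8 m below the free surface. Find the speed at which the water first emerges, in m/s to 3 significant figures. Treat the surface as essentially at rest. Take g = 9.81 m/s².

v ≈ 22.1 m/s

Torricelli's result v = √(2gh) gives v = √(2·9.81·24.8) = 22.1 m/s.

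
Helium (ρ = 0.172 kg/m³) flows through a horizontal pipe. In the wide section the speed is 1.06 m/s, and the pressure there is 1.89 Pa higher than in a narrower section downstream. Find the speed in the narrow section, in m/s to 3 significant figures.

With h₁ = h₂, rearranging Bernoulli gives v₂ = √(v₁² + 2ΔP/ρ).
v₂ = √(1.06² + 2·1.89/0.172) = √(1.12 + 22.0) = 4.81 m/s.

4.81 m/s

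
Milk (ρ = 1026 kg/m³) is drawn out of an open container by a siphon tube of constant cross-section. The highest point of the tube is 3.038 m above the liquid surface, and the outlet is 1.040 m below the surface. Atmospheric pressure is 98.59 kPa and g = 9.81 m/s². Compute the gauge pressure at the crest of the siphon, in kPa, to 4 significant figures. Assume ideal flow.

-41.05 kPa

From the surface to the outlet (both open to atmosphere, surface at rest): v = √(2g·h_out) = √(2·9.81·1.040) = 4.517 m/s.
Continuity keeps v the same throughout the tube; from surface to crest, P_atm + 0 = P_top + ½ρv² + ρg·h_top.
P_top = 98590 − ½·1026·4.517² − 1026·9.81·3.038 = 57540 Pa. So P_gauge = P_top − P_atm = -41050 Pa.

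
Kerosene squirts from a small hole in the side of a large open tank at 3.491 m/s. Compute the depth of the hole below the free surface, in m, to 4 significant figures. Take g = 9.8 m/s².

h ≈ 0.6218 m

Torricelli: v = √(2gh), so h = v²/(2g).
h = 3.491²/(2·9.8) = 12.19/19.60 = 0.6218 m.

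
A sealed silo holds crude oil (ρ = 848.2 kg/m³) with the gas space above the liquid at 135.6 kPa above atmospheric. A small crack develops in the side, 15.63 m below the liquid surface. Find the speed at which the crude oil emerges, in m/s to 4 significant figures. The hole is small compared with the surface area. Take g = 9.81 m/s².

25.03 m/s

Take point 1 at the surface (v₁ ≈ 0) and point 2 at the hole (at atmospheric pressure). Bernoulli: P₁ + ρg h = P_atm + ½ρv₂².
With P₁ − P_atm = 135600 Pa, v₂ = √(2gh + 2ΔP/ρ) = √(2·9.81·15.63 + 2·135600/848.2) = 25.03 m/s.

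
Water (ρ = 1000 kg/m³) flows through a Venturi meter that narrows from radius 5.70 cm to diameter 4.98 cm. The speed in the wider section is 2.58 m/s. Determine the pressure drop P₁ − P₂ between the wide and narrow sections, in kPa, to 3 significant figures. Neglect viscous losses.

ΔP ≈ 88.1 kPa

Continuity gives A₁v₁ = A₂v₂, so v₂ = (102 cm²)/(19.5 cm²) × 2.58 m/s = 13.5 m/s.
With no height change, Bernoulli's equation is P₁ + ½ρv₁² = P₂ + ½ρv₂².
P₁ − P₂ = ½·1000·(13.5² − 2.58²) = ½·1000·176 = 88100 Pa.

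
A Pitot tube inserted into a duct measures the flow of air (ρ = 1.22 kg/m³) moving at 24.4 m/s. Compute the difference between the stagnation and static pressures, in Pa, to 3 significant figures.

ΔP = 363 Pa

At the stagnation point the flow is brought to rest, so Bernoulli gives P_stag − P_static = ½ρv².
ΔP = ½·1.22·24.4² = 363 Pa.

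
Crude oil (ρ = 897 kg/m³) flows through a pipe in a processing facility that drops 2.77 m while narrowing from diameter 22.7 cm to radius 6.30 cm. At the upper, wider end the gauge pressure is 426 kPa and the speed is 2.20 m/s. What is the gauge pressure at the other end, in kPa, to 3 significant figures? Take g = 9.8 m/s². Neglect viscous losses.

Continuity gives A₁v₁ = A₂v₂, so v₂ = (405 cm²)/(125 cm²) × 2.20 m/s = 7.14 m/s.
Applying Bernoulli between the two ends and solving for P₂: P₂ = P₁ + ½ρ(v₁² − v₂²) − ρgΔh.
P₂ = 426000 + ½·897·(2.20² − 7.14²) − 897·9.8·(−2.77) = 426000 + (-20700) − (-24300) = 430000 Pa.

P₂ = 430 kPa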